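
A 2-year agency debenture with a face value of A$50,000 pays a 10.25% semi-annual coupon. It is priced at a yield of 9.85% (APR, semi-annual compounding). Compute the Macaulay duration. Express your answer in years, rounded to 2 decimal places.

1.86 years

Periodic yield y = 0.04925. Discount each cash flow and weight by its period:
  t   CF        PV=CF/(1+0.04925)^t    t·PV
  1     2,562.50     2,442.2206     2,442.2206
  2     2,562.50     2,327.5870     4,655.1740
  3     2,562.50     2,218.3340     6,655.0021
  4    52,562.50    43,367.0721   173,468.2882
  Σ                 50,355.2137   187,220.6849
Price P = Σ PV = 50,355.2137.
Macaulay duration = Σ(t·PV) / P = 187,220.6849 / 50,355.2137 = 3.71800 half-year periods.
In years: 3.71800 / 2 = 1.85900 years.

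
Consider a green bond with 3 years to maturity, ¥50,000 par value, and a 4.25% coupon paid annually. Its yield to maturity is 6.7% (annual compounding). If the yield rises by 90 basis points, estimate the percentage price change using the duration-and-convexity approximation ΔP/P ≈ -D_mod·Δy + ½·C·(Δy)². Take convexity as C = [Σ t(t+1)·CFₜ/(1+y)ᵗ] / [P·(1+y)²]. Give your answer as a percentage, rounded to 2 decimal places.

With y = 0.067:
  t   CF        PV=CF/(1+0.067)^t    t·PV        t(t+1)·PV
  1     2,125.00     1,991.5651     1,991.5651       3,983.1303
  2     2,125.00     1,866.5090     3,733.0181      11,199.0542
  3    52,125.00    42,909.4363   128,728.3090     514,913.2361
  Σ                 46,767.5105   134,452.8922     530,095.4206
P = 46,767.5105; D_Mac = 2.87492 yrs; D_mod = 2.69440 yrs; C = 9.95591.
Duration effect: -2.69440 × (+0.009) = -0.024250
Convexity effect: 0.5 × 9.95591 × (0.009)² = +0.0004032
ΔP/P ≈ -0.024250 + 0.0004032 = -0.023846 = -2.3846%.

-2.38%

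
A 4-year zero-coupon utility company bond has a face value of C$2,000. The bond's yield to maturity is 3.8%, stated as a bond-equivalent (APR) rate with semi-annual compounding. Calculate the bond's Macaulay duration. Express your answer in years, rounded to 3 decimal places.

4.000 years

A zero-coupon bond has a single cash flow at maturity, so its Macaulay duration equals its maturity: 4 years.
(Equivalently: 8 semi-annual periods ÷ 2 = 4 years.)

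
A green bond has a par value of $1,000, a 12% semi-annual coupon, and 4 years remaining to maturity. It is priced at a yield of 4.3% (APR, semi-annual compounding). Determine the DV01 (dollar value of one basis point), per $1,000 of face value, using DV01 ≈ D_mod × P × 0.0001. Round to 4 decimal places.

$0.4241

Periodic yield y = 0.0215.
  t   CF        PV=CF/(1+0.0215)^t    t·PV
  1        60.00        58.7372        58.7372
  2        60.00        57.5009       115.0018
  3        60.00        56.2906       168.8719
  4        60.00        55.1059       220.4234
  5        60.00        53.9460       269.7301
  6        60.00        52.8106       316.8635
  7        60.00        51.6991       361.8934
  8     1,060.00       894.1264     7,153.0109
  Σ                  1,280.2166     8,664.5322
P = 1,280.2166; D_Mac = 6.76802 half-year periods = 3.38401 yrs; D_mod = 3.31279 yrs.
DV01 ≈ 3.31279 × 1,280.2166 × 0.0001 = 0.424108.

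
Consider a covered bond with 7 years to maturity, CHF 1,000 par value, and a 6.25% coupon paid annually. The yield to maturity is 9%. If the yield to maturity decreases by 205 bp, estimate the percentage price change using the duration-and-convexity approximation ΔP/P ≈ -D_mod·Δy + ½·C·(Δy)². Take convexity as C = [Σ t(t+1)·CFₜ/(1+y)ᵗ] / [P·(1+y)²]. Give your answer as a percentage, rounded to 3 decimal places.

+11.634%

With y = 0.09:
  t   CF        PV=CF/(1+0.09)^t    t·PV        t(t+1)·PV
  1        62.50        57.3394        57.3394         114.6789
  2        62.50        52.6050       105.2100         315.6300
  3        62.50        48.2615       144.7844         579.1376
  4        62.50        44.2766       177.1063         885.5315
  5        62.50        40.6207       203.1036       1,218.6213
  6        62.50        37.2667       223.6002       1,565.2017
  7     1,062.50       581.2239     4,068.5672      32,548.5376
  Σ                    861.5938     4,979.7112      37,227.3387
P = 861.5938; D_Mac = 5.77965 yrs; D_mod = 5.30243 yrs; C = 36.36691.
Duration effect: -5.30243 × (-0.0205) = +0.108700
Convexity effect: 0.5 × 36.36691 × (-0.0205)² = +0.0076416
ΔP/P ≈ +0.108700 + 0.0076416 = +0.116341 = +11.6341%.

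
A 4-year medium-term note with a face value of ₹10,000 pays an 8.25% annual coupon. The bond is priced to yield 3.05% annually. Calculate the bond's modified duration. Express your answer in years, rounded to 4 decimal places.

Periodic yield y = 0.0305. First find Macaulay duration:
  t   CF        PV=CF/(1+0.0305)^t    t·PV
  1       825.00       800.5822       800.5822
  2       825.00       776.8872     1,553.7744
  3       825.00       753.8934     2,261.6803
  4    10,825.00     9,599.2195    38,396.8778
  Σ                 11,930.5823    43,012.9147
P = 11,930.5823; Macaulay duration = 43,012.9147 / 11,930.5823 = 3.60527 years.
Modified duration = D_Mac / (1 + y) = 3.60527 / 1.0305 = 3.49856 years.

3.4986 years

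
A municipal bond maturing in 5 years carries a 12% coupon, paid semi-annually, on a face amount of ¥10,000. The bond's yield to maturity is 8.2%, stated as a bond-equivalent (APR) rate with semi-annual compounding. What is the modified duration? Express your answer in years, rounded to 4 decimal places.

3.8289 years

Periodic yield y = 0.041. First find Macaulay duration:
  t   CF        PV=CF/(1+0.041)^t    t·PV
  1       600.00       576.3689       576.3689
  2       600.00       553.6685     1,107.3369
  3       600.00       531.8621     1,595.5864
  4       600.00       510.9146     2,043.6585
  5       600.00       490.7921     2,453.9607
  6       600.00       471.4622     2,828.7732
  7       600.00       452.8936     3,170.2549
  8       600.00       435.0563     3,480.4500
  9       600.00       417.9215     3,761.2932
  10   10,600.00     7,092.4874    70,924.8735
  Σ                 11,533.4271    91,942.5563
P = 11,533.4271; Macaulay duration = 91,942.5563 / 11,533.4271 = 7.97183 half-year periods = 3.98592 years.
Modified duration = D_Mac / (1 + y) = 3.98592 / 1.041 = 3.82893 years.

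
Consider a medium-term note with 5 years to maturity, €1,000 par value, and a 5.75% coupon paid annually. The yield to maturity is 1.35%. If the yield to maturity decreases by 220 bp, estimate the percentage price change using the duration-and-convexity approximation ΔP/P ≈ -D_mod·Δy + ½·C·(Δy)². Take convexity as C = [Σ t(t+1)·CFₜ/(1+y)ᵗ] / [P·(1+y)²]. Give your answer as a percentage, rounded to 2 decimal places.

+10.47%

With y = 0.0135:
  t   CF        PV=CF/(1+0.0135)^t    t·PV        t(t+1)·PV
  1        57.50        56.7341        56.7341         113.4682
  2        57.50        55.9784       111.9568         335.8703
  3        57.50        55.2327       165.6982         662.7929
  4        57.50        54.4970       217.9881       1,089.9406
  5     1,057.50       988.9210     4,944.6051      29,667.6308
  Σ                  1,211.3633     5,496.9823      31,869.7027
P = 1,211.3633; D_Mac = 4.53785 yrs; D_mod = 4.47740 yrs; C = 25.61274.
Duration effect: -4.47740 × (-0.022) = +0.098503
Convexity effect: 0.5 × 25.61274 × (-0.022)² = +0.0061983
ΔP/P ≈ +0.098503 + 0.0061983 = +0.104701 = +10.4701%.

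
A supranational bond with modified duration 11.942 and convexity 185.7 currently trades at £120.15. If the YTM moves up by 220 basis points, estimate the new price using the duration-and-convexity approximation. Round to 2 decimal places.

£93.98

Duration effect: -D_mod·Δy = -11.942 × (+0.022) = -0.262724
Convexity effect: ½·C·(Δy)² = 0.5 × 185.7 × (0.022)² = +0.0449394
ΔP/P ≈ -0.262724 + 0.0449394 = -0.2177846
New price ≈ 120.15 × (1 - 0.2177846) = 93.98318031.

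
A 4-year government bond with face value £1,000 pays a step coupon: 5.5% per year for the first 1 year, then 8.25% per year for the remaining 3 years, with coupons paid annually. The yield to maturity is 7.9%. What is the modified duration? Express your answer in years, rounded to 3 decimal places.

Periodic yield y = 0.079. First find Macaulay duration:
  t   CF        PV=CF/(1+0.079)^t    t·PV
  1        55.00        50.9731        50.9731
  2        82.50        70.8616       141.7232
  3        82.50        65.6734       197.0203
  4     1,082.50       798.6236     3,194.4943
  Σ                    986.1317     3,584.2109
P = 986.1317; Macaulay duration = 3,584.2109 / 986.1317 = 3.63462 years.
Modified duration = D_Mac / (1 + y) = 3.63462 / 1.079 = 3.36850 years.

3.369 years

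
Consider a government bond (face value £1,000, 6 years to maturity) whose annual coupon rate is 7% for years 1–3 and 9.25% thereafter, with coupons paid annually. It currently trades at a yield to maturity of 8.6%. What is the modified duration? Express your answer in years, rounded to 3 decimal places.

Periodic yield y = 0.086. First find Macaulay duration:
  t   CF        PV=CF/(1+0.086)^t    t·PV
  1        70.00        64.4567        64.4567
  2        70.00        59.3524       118.7048
  3        70.00        54.6523       163.9569
  4        92.50        66.5001       266.0005
  5        92.50        61.2340       306.1700
  6     1,092.50       665.9513     3,995.7080
  Σ                    972.1469     4,914.9970
P = 972.1469; Macaulay duration = 4,914.9970 / 972.1469 = 5.05582 years.
Modified duration = D_Mac / (1 + y) = 5.05582 / 1.086 = 4.65545 years.

4.655 years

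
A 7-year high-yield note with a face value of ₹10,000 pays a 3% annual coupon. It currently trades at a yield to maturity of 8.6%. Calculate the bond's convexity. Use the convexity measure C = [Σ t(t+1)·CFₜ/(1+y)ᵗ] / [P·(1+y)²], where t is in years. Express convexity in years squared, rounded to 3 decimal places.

41.140

With y = 0.086:
  t   CF        PV=CF/(1+0.086)^t    t·PV        t(t+1)·PV
  1       300.00       276.2431       276.2431         552.4862
  2       300.00       254.3675       508.7350       1,526.2049
  3       300.00       234.2242       702.6726       2,810.6905
  4       300.00       215.6761       862.7043       4,313.5213
  5       300.00       198.5967       992.9837       5,957.9024
  6       300.00       182.8699     1,097.2196       7,680.5371
  7    10,300.00     5,781.3392    40,469.3741     323,754.9930
  Σ                  7,143.3167    44,909.9324     346,596.3355
P = 7,143.3167.
Convexity = Σ t(t+1)·PV / [P·(1+y)²] = 346,596.3355 / (7,143.3167 × 1.179396) = 41.14001.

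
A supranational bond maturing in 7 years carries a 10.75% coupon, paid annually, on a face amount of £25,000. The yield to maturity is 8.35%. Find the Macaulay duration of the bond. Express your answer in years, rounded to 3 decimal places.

5.366 years

Periodic yield y = 0.0835. Discount each cash flow and weight by its year:
  t   CF        PV=CF/(1+0.0835)^t    t·PV
  1     2,687.50     2,480.3876     2,480.3876
  2     2,687.50     2,289.2364     4,578.4728
  3     2,687.50     2,112.8162     6,338.4487
  4     2,687.50     1,949.9919     7,799.9677
  5     2,687.50     1,799.7157     8,998.5783
  6     2,687.50     1,661.0204     9,966.1227
  7    27,687.50    15,793.6073   110,555.2508
  Σ                 28,086.7755   150,717.2285
Price P = Σ PV = 28,086.7755.
Macaulay duration = Σ(t·PV) / P = 150,717.2285 / 28,086.7755 = 5.36613 years.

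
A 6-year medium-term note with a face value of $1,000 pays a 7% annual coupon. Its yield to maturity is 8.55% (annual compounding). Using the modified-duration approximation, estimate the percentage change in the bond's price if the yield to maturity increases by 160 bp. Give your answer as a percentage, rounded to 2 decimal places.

Periodic yield y = 0.0855. Modified duration first:
  t   CF        PV=CF/(1+0.0855)^t    t·PV
  1        70.00        64.4864        64.4864
  2        70.00        59.4071       118.8142
  3        70.00        54.7279       164.1836
  4        70.00        50.4172       201.6688
  5        70.00        46.4461       232.2303
  6     1,070.00       654.0408     3,924.2445
  Σ                    929.5254     4,705.6279
P = 929.5254; D_Mac = 5.06240 yrs; D_mod = 5.06240/(1+0.0855) = 4.66366 yrs.
ΔP/P ≈ -D_mod · Δy = -4.66366 × (+0.016) = -0.074618 = -7.4618%.

-7.46%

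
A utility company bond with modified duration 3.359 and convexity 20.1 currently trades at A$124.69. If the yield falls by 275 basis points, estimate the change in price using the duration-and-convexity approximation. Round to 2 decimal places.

+A$12.47

Duration effect: -D_mod·Δy = -3.359 × (-0.0275) = +0.0923725
Convexity effect: ½·C·(Δy)² = 0.5 × 20.1 × (-0.0275)² = +0.0076003125
ΔP/P ≈ +0.0923725 + 0.0076003125 = +0.0999728125
ΔP ≈ 124.69 × (+0.0999728125) = +12.465609990625.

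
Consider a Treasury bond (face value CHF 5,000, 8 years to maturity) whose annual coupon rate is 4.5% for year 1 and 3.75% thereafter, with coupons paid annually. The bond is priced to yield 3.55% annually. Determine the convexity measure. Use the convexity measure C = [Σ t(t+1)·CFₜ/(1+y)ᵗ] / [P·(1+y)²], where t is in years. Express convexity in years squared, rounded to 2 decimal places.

With y = 0.0355:
  t   CF        PV=CF/(1+0.0355)^t    t·PV        t(t+1)·PV
  1       225.00       217.2863       217.2863         434.5727
  2       187.50       174.8643       349.7285       1,049.1856
  3       187.50       168.8694       506.6082       2,026.4328
  4       187.50       163.0801       652.3202       3,261.6012
  5       187.50       157.4892       787.4460       4,724.6758
  6       187.50       152.0900       912.5400       6,387.7799
  7       187.50       146.8759     1,028.1313       8,225.0506
  8     5,187.50     3,924.2556    31,394.0446     282,546.4014
  Σ                  5,104.8107    35,848.1052     308,655.6998
P = 5,104.8107.
Convexity = Σ t(t+1)·PV / [P·(1+y)²] = 308,655.6998 / (5,104.8107 × 1.072260) = 56.38901.

56.39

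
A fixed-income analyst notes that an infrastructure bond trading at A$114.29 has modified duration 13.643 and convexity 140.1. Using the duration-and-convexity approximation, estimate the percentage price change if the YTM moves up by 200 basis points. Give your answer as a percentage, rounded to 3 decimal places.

Duration effect: -D_mod·Δy = -13.643 × (+0.02) = -0.272860
Convexity effect: ½·C·(Δy)² = 0.5 × 140.1 × (0.02)² = +0.0280200
ΔP/P ≈ -0.272860 + 0.0280200 = -0.244840
= -24.4840%.

-24.484%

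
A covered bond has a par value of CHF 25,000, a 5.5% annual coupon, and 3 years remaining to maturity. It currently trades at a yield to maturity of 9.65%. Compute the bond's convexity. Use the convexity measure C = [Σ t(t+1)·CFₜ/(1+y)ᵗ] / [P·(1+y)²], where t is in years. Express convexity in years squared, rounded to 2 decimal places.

With y = 0.0965:
  t   CF        PV=CF/(1+0.0965)^t    t·PV        t(t+1)·PV
  1     1,375.00     1,253.9900     1,253.9900       2,507.9799
  2     1,375.00     1,143.6297     2,287.2594       6,861.7782
  3    26,375.00    20,006.2900    60,018.8701     240,075.4803
  Σ                 22,403.9097    63,560.1194     249,445.2384
P = 22,403.9097.
Convexity = Σ t(t+1)·PV / [P·(1+y)²] = 249,445.2384 / (22,403.9097 × 1.202312) = 9.26049.

9.26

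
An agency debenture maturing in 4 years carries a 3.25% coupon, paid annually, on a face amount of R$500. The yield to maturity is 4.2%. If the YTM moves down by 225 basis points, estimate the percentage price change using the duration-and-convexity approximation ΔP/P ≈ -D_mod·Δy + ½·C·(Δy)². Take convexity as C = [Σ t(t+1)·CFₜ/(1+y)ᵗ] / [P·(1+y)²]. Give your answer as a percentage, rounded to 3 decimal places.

With y = 0.042:
  t   CF        PV=CF/(1+0.042)^t    t·PV        t(t+1)·PV
  1        16.25        15.5950        15.5950          31.1900
  2        16.25        14.9664        29.9328          89.7985
  3        16.25        14.3632        43.0895         172.3580
  4       516.25       437.9144     1,751.6574       8,758.2872
  Σ                    482.8390     1,840.2748       9,051.6338
P = 482.8390; D_Mac = 3.81136 yrs; D_mod = 3.65774 yrs; C = 17.26590.
Duration effect: -3.65774 × (-0.0225) = +0.082299
Convexity effect: 0.5 × 17.26590 × (-0.0225)² = +0.0043704
ΔP/P ≈ +0.082299 + 0.0043704 = +0.086670 = +8.6670%.

+8.667%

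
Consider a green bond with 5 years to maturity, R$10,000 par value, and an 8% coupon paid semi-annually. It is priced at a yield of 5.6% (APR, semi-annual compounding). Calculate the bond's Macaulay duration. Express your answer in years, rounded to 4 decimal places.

Periodic yield y = 0.028. Discount each cash flow and weight by its period:
  t   CF        PV=CF/(1+0.028)^t    t·PV
  1       400.00       389.1051       389.1051
  2       400.00       378.5069       757.0137
  3       400.00       368.1973     1,104.5920
  4       400.00       358.1686     1,432.6745
  5       400.00       348.4131     1,742.0653
  6       400.00       338.9232     2,033.5392
  7       400.00       329.6918     2,307.8428
  8       400.00       320.7119     2,565.6952
  9       400.00       311.9766     2,807.7890
  10   10,400.00     7,890.4576    78,904.5764
  Σ                 11,034.1521    94,044.8932
Price P = Σ PV = 11,034.1521.
Macaulay duration = Σ(t·PV) / P = 94,044.8932 / 11,034.1521 = 8.52307 half-year periods.
In years: 8.52307 / 2 = 4.26154 years.

4.2615 years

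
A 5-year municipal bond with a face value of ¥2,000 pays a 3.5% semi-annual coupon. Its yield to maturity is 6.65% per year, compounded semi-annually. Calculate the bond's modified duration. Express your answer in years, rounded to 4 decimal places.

Periodic yield y = 0.03325. First find Macaulay duration:
  t   CF        PV=CF/(1+0.03325)^t    t·PV
  1        35.00        33.8737        33.8737
  2        35.00        32.7836        65.5673
  3        35.00        31.7287        95.1860
  4        35.00        30.7076       122.8305
  5        35.00        29.7195       148.5973
  6        35.00        28.7631       172.5785
  7        35.00        27.8375       194.8625
  8        35.00        26.9417       215.5335
  9        35.00        26.0747       234.6723
  10    2,035.00     1,467.2708    14,672.7080
  Σ                  1,735.7009    15,956.4096
P = 1,735.7009; Macaulay duration = 15,956.4096 / 1,735.7009 = 9.19306 half-year periods = 4.59653 years.
Modified duration = D_Mac / (1 + y) = 4.59653 / 1.03325 = 4.44862 years.

4.4486 years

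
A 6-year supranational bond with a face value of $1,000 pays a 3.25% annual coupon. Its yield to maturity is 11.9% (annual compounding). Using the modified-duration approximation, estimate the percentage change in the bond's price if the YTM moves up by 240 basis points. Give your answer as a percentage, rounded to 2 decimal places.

Periodic yield y = 0.119. Modified duration first:
  t   CF        PV=CF/(1+0.119)^t    t·PV
  1        32.50        29.0438        29.0438
  2        32.50        25.9551        51.9103
  3        32.50        23.1949        69.5848
  4        32.50        20.7283        82.9131
  5        32.50        18.5239        92.6196
  6     1,032.50       525.9077     3,155.4463
  Σ                    643.3538     3,481.5178
P = 643.3538; D_Mac = 5.41151 yrs; D_mod = 5.41151/(1+0.119) = 4.83603 yrs.
ΔP/P ≈ -D_mod · Δy = -4.83603 × (+0.024) = -0.116065 = -11.6065%.

-11.61%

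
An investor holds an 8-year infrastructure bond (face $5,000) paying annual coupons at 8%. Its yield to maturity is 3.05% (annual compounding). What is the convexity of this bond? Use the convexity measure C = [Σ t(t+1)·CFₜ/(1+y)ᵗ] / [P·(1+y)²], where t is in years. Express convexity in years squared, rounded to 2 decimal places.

With y = 0.0305:
  t   CF        PV=CF/(1+0.0305)^t    t·PV        t(t+1)·PV
  1       400.00       388.1611       388.1611         776.3222
  2       400.00       376.6726       753.3451       2,260.0354
  3       400.00       365.5241     1,096.5723       4,386.2891
  4       400.00       354.7056     1,418.8223       7,094.1114
  5       400.00       344.2072     1,721.0362      10,326.2174
  6       400.00       334.0196     2,004.1179      14,028.8252
  7       400.00       324.1336     2,268.9350      18,151.4802
  8     5,400.00     4,246.2914    33,970.3309     305,732.9785
  Σ                  6,733.7152    43,621.3209     362,756.2594
P = 6,733.7152.
Convexity = Σ t(t+1)·PV / [P·(1+y)²] = 362,756.2594 / (6,733.7152 × 1.061930) = 50.72992.

50.73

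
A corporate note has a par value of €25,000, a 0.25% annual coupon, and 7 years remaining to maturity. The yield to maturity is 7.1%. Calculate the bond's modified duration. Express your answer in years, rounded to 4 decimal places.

6.4710 years

Periodic yield y = 0.071. First find Macaulay duration:
  t   CF        PV=CF/(1+0.071)^t    t·PV
  1        62.50        58.3567        58.3567
  2        62.50        54.4880       108.9761
  3        62.50        50.8758       152.6275
  4        62.50        47.5031       190.0125
  5        62.50        44.3540       221.7699
  6        62.50        41.4136       248.4817
  7    25,062.50    15,505.9398   108,541.5788
  Σ                 15,802.9311   109,521.8031
P = 15,802.9311; Macaulay duration = 109,521.8031 / 15,802.9311 = 6.93047 years.
Modified duration = D_Mac / (1 + y) = 6.93047 / 1.071 = 6.47103 years.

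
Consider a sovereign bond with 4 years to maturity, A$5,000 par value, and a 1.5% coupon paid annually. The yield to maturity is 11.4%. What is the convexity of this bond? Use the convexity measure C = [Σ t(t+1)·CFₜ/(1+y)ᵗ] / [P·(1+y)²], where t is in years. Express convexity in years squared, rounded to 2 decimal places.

With y = 0.114:
  t   CF        PV=CF/(1+0.114)^t    t·PV        t(t+1)·PV
  1        75.00        67.3250        67.3250         134.6499
  2        75.00        60.4353       120.8707         362.6120
  3        75.00        54.2507       162.7522         651.0089
  4     5,075.00     3,295.3025    13,181.2099      65,906.0493
  Σ                  3,477.3135    13,532.1577      67,054.3201
P = 3,477.3135.
Convexity = Σ t(t+1)·PV / [P·(1+y)²] = 67,054.3201 / (3,477.3135 × 1.240996) = 15.53862.

15.54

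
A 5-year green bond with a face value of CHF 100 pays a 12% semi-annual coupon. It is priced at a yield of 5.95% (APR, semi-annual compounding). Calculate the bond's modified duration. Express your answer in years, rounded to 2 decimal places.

3.92 years

Periodic yield y = 0.02975. First find Macaulay duration:
  t   CF        PV=CF/(1+0.02975)^t    t·PV
  1         6.00         5.8267         5.8267
  2         6.00         5.6583        11.3166
  3         6.00         5.4949        16.4846
  4         6.00         5.3361        21.3444
  5         6.00         5.1819        25.9097
  6         6.00         5.0322        30.1934
  7         6.00         4.8868        34.2079
  8         6.00         4.7457        37.9653
  9         6.00         4.6086        41.4770
  10      106.00        79.0657       790.6565
  Σ                    125.8368     1,015.3821
P = 125.8368; Macaulay duration = 1,015.3821 / 125.8368 = 8.06904 half-year periods = 4.03452 years.
Modified duration = D_Mac / (1 + y) = 4.03452 / 1.02975 = 3.91796 years.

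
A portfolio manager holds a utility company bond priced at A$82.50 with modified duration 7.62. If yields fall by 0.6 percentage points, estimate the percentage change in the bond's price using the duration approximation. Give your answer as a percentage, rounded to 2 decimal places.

+4.57%

Duration approximation: ΔP/P ≈ -D_mod · Δy = -7.62 × (-0.006) = +0.045720.
As a percentage: +4.5720%.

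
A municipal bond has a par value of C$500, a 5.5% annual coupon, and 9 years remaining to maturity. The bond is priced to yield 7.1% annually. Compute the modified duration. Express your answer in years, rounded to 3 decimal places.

6.747 years

Periodic yield y = 0.071. First find Macaulay duration:
  t   CF        PV=CF/(1+0.071)^t    t·PV
  1        27.50        25.6769        25.6769
  2        27.50        23.9747        47.9495
  3        27.50        22.3854        67.1561
  4        27.50        20.9014        83.6055
  5        27.50        19.5158        97.5788
  6        27.50        18.2220       109.3320
  7        27.50        17.0140       119.0980
  8        27.50        15.8861       127.0887
  9       527.50       284.5229     2,560.7061
  Σ                    448.0991     3,238.1915
P = 448.0991; Macaulay duration = 3,238.1915 / 448.0991 = 7.22651 years.
Modified duration = D_Mac / (1 + y) = 7.22651 / 1.071 = 6.74744 years.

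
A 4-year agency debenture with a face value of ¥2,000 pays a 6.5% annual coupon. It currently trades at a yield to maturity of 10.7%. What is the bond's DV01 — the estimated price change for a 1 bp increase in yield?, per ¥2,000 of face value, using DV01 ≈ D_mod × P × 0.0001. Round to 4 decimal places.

Periodic yield y = 0.107.
  t   CF        PV=CF/(1+0.107)^t    t·PV
  1       130.00       117.4345       117.4345
  2       130.00       106.0836       212.1671
  3       130.00        95.8298       287.4893
  4     2,130.00     1,418.3686     5,673.4746
  Σ                  1,737.7165     6,290.5655
P = 1,737.7165; D_Mac = 3.62002 yrs; D_mod = 3.27012 yrs.
DV01 ≈ 3.27012 × 1,737.7165 × 0.0001 = 0.568253.

¥0.5683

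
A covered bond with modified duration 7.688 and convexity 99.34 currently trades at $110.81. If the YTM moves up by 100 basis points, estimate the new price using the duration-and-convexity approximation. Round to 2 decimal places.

Duration effect: -D_mod·Δy = -7.688 × (+0.01) = -0.076880
Convexity effect: ½·C·(Δy)² = 0.5 × 99.34 × (0.01)² = +0.0049670
ΔP/P ≈ -0.076880 + 0.0049670 = -0.071913
New price ≈ 110.81 × (1 - 0.071913) = 102.84132047.

$102.84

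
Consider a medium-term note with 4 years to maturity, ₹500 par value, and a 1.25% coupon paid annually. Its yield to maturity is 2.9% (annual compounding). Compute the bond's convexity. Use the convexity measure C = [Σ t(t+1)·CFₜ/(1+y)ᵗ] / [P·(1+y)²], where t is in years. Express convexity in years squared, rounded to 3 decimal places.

With y = 0.029:
  t   CF        PV=CF/(1+0.029)^t    t·PV        t(t+1)·PV
  1         6.25         6.0739         6.0739          12.1477
  2         6.25         5.9027        11.8054          35.4161
  3         6.25         5.7363        17.2090          68.8359
  4       506.25       451.5476     1,806.1904       9,030.9520
  Σ                    469.2605     1,841.2786       9,147.3517
P = 469.2605.
Convexity = Σ t(t+1)·PV / [P·(1+y)²] = 9,147.3517 / (469.2605 × 1.058841) = 18.40987.

18.410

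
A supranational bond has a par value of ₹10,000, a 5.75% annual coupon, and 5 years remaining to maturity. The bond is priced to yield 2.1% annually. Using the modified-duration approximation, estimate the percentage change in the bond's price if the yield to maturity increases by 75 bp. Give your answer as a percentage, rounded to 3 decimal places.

Periodic yield y = 0.021. Modified duration first:
  t   CF        PV=CF/(1+0.021)^t    t·PV
  1       575.00       563.1734       563.1734
  2       575.00       551.5900     1,103.1799
  3       575.00       540.2448     1,620.7345
  4       575.00       529.1330     2,116.5321
  5    10,575.00     9,531.2896    47,656.4480
  Σ                 11,715.4308    53,060.0679
P = 11,715.4308; D_Mac = 4.52908 yrs; D_mod = 4.52908/(1+0.021) = 4.43592 yrs.
ΔP/P ≈ -D_mod · Δy = -4.43592 × (+0.0075) = -0.033269 = -3.3269%.

-3.327%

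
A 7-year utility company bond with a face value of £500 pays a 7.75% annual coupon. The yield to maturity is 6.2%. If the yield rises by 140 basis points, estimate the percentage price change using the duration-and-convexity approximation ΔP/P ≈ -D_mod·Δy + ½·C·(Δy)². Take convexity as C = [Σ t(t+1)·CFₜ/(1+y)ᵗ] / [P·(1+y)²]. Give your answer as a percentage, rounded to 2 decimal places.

-7.17%

With y = 0.062:
  t   CF        PV=CF/(1+0.062)^t    t·PV        t(t+1)·PV
  1        38.75        36.4878        36.4878          72.9755
  2        38.75        34.3576        68.7152         206.1455
  3        38.75        32.3518        97.0553         388.2213
  4        38.75        30.4631       121.8523         609.2614
  5        38.75        28.6846       143.4231         860.5386
  6        38.75        27.0100       162.0600       1,134.4201
  7       538.75       353.6028     2,475.2194      19,801.7555
  Σ                    542.9576     3,104.8131      23,073.3179
P = 542.9576; D_Mac = 5.71833 yrs; D_mod = 5.38450 yrs; C = 37.67863.
Duration effect: -5.38450 × (+0.014) = -0.075383
Convexity effect: 0.5 × 37.67863 × (0.014)² = +0.0036925
ΔP/P ≈ -0.075383 + 0.0036925 = -0.071690 = -7.1690%.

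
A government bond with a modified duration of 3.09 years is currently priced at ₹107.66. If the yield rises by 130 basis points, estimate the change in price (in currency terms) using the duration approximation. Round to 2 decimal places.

-₹4.32

Duration approximation: ΔP/P ≈ -D_mod · Δy = -3.09 × (+0.013) = -0.040170.
ΔP ≈ 107.66 × (-0.040170) = -4.3247022.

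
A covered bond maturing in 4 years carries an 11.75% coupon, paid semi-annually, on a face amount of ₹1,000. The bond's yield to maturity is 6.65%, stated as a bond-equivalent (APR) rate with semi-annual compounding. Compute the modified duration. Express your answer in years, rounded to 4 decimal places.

3.2570 years

Periodic yield y = 0.03325. First find Macaulay duration:
  t   CF        PV=CF/(1+0.03325)^t    t·PV
  1        58.75        56.8594        56.8594
  2        58.75        55.0297       110.0594
  3        58.75        53.2588       159.7765
  4        58.75        51.5450       206.1798
  5        58.75        49.8862       249.4312
  6        58.75        48.2809       289.6854
  7        58.75        46.7272       327.0906
  8     1,058.75       814.9859     6,519.8874
  Σ                  1,176.5732     7,918.9698
P = 1,176.5732; Macaulay duration = 7,918.9698 / 1,176.5732 = 6.73054 half-year periods = 3.36527 years.
Modified duration = D_Mac / (1 + y) = 3.36527 / 1.03325 = 3.25697 years.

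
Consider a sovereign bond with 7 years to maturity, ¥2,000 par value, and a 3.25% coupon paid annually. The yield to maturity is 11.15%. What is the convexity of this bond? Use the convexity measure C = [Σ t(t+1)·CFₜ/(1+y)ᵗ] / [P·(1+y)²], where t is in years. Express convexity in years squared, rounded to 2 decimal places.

38.33

With y = 0.1115:
  t   CF        PV=CF/(1+0.1115)^t    t·PV        t(t+1)·PV
  1        65.00        58.4795        58.4795         116.9591
  2        65.00        52.6132       105.2263         315.6790
  3        65.00        47.3353       142.0058         568.0234
  4        65.00        42.5868       170.3474         851.7369
  5        65.00        38.3148       191.5738       1,149.4426
  6        65.00        34.4712       206.8273       1,447.7909
  7     2,065.00       985.2667     6,896.8666      55,174.9329
  Σ                  1,259.0674     7,771.3267      59,624.5647
P = 1,259.0674.
Convexity = Σ t(t+1)·PV / [P·(1+y)²] = 59,624.5647 / (1,259.0674 × 1.235432) = 38.33163.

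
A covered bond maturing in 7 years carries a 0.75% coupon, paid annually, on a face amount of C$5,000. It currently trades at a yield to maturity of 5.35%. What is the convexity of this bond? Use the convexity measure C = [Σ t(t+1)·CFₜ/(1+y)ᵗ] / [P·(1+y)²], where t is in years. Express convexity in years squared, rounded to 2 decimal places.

48.68

With y = 0.0535:
  t   CF        PV=CF/(1+0.0535)^t    t·PV        t(t+1)·PV
  1        37.50        35.5956        35.5956          71.1913
  2        37.50        33.7880        67.5760         202.7279
  3        37.50        32.0721        96.2164         384.8654
  4        37.50        30.4434       121.7736         608.8679
  5        37.50        28.8974       144.4869         866.9216
  6        37.50        27.4299       164.5793       1,152.0553
  7     5,037.50     3,497.6253    24,483.3770     195,867.0158
  Σ                  3,685.8517    25,113.6048     199,153.6452
P = 3,685.8517.
Convexity = Σ t(t+1)·PV / [P·(1+y)²] = 199,153.6452 / (3,685.8517 × 1.109862) = 48.68345.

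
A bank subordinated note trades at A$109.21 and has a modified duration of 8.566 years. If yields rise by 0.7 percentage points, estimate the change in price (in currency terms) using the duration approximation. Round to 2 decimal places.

-A$6.55

Duration approximation: ΔP/P ≈ -D_mod · Δy = -8.566 × (+0.007) = -0.059962.
ΔP ≈ 109.21 × (-0.059962) = -6.54845002.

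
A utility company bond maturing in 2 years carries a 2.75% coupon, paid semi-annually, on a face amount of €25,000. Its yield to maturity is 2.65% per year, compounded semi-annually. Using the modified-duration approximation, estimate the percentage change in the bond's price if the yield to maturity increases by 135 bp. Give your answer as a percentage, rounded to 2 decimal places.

-2.61%

Periodic yield y = 0.01325. Modified duration first:
  t   CF        PV=CF/(1+0.01325)^t    t·PV
  1       343.75       339.2549       339.2549
  2       343.75       334.8185       669.6371
  3       343.75       330.4402       991.3206
  4    25,343.75    24,043.8730    96,175.4922
  Σ                 25,048.3866    98,175.7047
P = 25,048.3866; D_Mac = 3.91944 half-year periods = 1.95972 yrs; D_mod = 1.95972/(1+0.01325) = 1.93409 yrs.
ΔP/P ≈ -D_mod · Δy = -1.93409 × (+0.0135) = -0.026110 = -2.6110%.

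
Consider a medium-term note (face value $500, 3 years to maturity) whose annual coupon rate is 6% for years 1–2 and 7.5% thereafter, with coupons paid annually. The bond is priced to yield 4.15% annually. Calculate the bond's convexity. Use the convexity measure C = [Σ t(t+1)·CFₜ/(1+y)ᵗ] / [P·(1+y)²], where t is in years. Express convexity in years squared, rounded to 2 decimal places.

With y = 0.0415:
  t   CF        PV=CF/(1+0.0415)^t    t·PV        t(t+1)·PV
  1        30.00        28.8046        28.8046          57.6092
  2        30.00        27.6568        55.3137         165.9411
  3       537.50       475.7739     1,427.3218       5,709.2872
  Σ                    532.2354     1,511.4401       5,932.8375
P = 532.2354.
Convexity = Σ t(t+1)·PV / [P·(1+y)²] = 5,932.8375 / (532.2354 × 1.084722) = 10.27638.

10.28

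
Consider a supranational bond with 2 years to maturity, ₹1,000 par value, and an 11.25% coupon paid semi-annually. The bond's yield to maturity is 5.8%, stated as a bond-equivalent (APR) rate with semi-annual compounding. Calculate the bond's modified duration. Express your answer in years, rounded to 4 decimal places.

1.8017 years

Periodic yield y = 0.029. First find Macaulay duration:
  t   CF        PV=CF/(1+0.029)^t    t·PV
  1        56.25        54.6647        54.6647
  2        56.25        53.1241       106.2482
  3        56.25        51.6269       154.8808
  4     1,056.25       942.1178     3,768.4713
  Σ                  1,101.5336     4,084.2651
P = 1,101.5336; Macaulay duration = 4,084.2651 / 1,101.5336 = 3.70780 half-year periods = 1.85390 years.
Modified duration = D_Mac / (1 + y) = 1.85390 / 1.029 = 1.80165 years.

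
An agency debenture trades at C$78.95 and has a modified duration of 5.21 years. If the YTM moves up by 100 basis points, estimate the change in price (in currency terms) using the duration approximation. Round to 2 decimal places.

-C$4.11

Duration approximation: ΔP/P ≈ -D_mod · Δy = -5.21 × (+0.01) = -0.052100.
ΔP ≈ 78.95 × (-0.052100) = -4.113295.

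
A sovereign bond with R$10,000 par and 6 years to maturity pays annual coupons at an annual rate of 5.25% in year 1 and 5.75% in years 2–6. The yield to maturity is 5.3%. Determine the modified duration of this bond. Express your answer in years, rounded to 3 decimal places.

Periodic yield y = 0.053. First find Macaulay duration:
  t   CF        PV=CF/(1+0.053)^t    t·PV
  1       525.00       498.5755       498.5755
  2       575.00       518.5744     1,037.1489
  3       575.00       492.4733     1,477.4200
  4       575.00       467.6860     1,870.7440
  5       575.00       444.1462     2,220.7312
  6    10,575.00     7,757.2922    46,543.7530
  Σ                 10,178.7477    53,648.3726
P = 10,178.7477; Macaulay duration = 53,648.3726 / 10,178.7477 = 5.27063 years.
Modified duration = D_Mac / (1 + y) = 5.27063 / 1.053 = 5.00534 years.

5.005 years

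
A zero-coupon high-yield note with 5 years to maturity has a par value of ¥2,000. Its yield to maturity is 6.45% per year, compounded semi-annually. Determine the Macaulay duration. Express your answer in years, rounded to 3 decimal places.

A zero-coupon bond has a single cash flow at maturity, so its Macaulay duration equals its maturity: 5 years.
(Equivalently: 10 semi-annual periods ÷ 2 = 5 years.)

5.000 years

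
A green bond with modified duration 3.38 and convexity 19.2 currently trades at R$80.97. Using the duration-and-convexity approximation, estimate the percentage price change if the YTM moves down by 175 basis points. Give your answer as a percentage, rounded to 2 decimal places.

Duration effect: -D_mod·Δy = -3.38 × (-0.0175) = +0.059150
Convexity effect: ½·C·(Δy)² = 0.5 × 19.2 × (-0.0175)² = +0.0029400
ΔP/P ≈ +0.059150 + 0.0029400 = +0.062090
= +6.2090%.

+6.21%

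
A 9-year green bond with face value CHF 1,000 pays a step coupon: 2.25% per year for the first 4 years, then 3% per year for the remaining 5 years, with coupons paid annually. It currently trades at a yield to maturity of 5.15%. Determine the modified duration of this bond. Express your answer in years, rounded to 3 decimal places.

7.698 years

Periodic yield y = 0.0515. First find Macaulay duration:
  t   CF        PV=CF/(1+0.0515)^t    t·PV
  1        22.50        21.3980        21.3980
  2        22.50        20.3500        40.7000
  3        22.50        19.3533        58.0599
  4        22.50        18.4054        73.6216
  5        30.00        23.3386       116.6930
  6        30.00        22.1955       133.1732
  7        30.00        21.1084       147.7591
  8        30.00        20.0746       160.5969
  9     1,030.00       655.4714     5,899.2424
  Σ                    821.6952     6,651.2440
P = 821.6952; Macaulay duration = 6,651.2440 / 821.6952 = 8.09454 years.
Modified duration = D_Mac / (1 + y) = 8.09454 / 1.0515 = 7.69809 years.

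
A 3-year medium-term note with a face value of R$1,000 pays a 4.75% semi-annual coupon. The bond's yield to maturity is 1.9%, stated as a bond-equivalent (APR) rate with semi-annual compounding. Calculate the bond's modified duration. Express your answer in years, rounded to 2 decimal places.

Periodic yield y = 0.0095. First find Macaulay duration:
  t   CF        PV=CF/(1+0.0095)^t    t·PV
  1        23.75        23.5265        23.5265
  2        23.75        23.3051        46.6102
  3        23.75        23.0858        69.2574
  4        23.75        22.8685        91.4741
  5        23.75        22.6533       113.2666
  6     1,023.75       967.2884     5,803.7303
  Σ                  1,082.7276     6,147.8652
P = 1,082.7276; Macaulay duration = 6,147.8652 / 1,082.7276 = 5.67813 half-year periods = 2.83906 years.
Modified duration = D_Mac / (1 + y) = 2.83906 / 1.0095 = 2.81235 years.

2.81 years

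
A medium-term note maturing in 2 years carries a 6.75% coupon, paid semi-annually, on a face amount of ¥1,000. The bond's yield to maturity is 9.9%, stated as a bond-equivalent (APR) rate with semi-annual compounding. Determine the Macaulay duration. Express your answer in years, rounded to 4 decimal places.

Periodic yield y = 0.0495. Discount each cash flow and weight by its period:
  t   CF        PV=CF/(1+0.0495)^t    t·PV
  1        33.75        32.1582        32.1582
  2        33.75        30.6414        61.2828
  3        33.75        29.1962        87.5886
  4     1,033.75       852.0906     3,408.3622
  Σ                    944.0864     3,589.3919
Price P = Σ PV = 944.0864.
Macaulay duration = Σ(t·PV) / P = 3,589.3919 / 944.0864 = 3.80197 half-year periods.
In years: 3.80197 / 2 = 1.90099 years.

1.9010 years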